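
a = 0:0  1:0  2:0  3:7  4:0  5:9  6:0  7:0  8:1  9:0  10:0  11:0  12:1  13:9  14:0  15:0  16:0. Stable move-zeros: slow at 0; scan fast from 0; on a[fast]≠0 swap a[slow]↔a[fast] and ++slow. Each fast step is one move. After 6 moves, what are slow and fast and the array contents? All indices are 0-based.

(s=0,f=0) a[fast]=0 → fast++
(s=0,f=1) a[fast]=0 → fast++
(s=0,f=2) a[fast]=0 → fast++
(s=0,f=3) a[fast]=7≠0 swap→a[0]=7 → slow++,fast++
(s=1,f=4) a[fast]=0 → fast++
(s=1,f=5) a[fast]=9≠0 swap→a[1]=9 → slow++,fast++

slow=2, fast=6, a=[7, 9, 0, 0, 0, 0, 0, 0, 1, 0, 0, 0, 1, 9, 0, 0, 0]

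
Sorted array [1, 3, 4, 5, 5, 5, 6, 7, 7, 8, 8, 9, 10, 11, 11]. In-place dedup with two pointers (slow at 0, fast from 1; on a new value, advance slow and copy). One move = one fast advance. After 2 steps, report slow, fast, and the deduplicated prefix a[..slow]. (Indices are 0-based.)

slow=0 fast=1: a[fast]=3≠a[slow]=1 write a[1]=3, slow++,fast++
slow=1 fast=2: a[fast]=4≠a[slow]=3 write a[2]=4, slow++,fast++

slow=2, fast=3, prefix=[1, 3, 4]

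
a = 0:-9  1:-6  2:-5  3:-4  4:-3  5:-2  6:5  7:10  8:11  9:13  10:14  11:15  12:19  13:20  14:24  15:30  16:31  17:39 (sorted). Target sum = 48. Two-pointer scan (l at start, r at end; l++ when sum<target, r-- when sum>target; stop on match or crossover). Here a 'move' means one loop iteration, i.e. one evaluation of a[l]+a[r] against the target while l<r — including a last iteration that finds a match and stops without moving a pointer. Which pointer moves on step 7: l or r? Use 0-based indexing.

l=0 r=17: -9+39=30 <48, l++
l=1 r=17: -6+39=33 <48, l++
l=2 r=17: -5+39=34 <48, l++
l=3 r=17: -4+39=35 <48, l++
l=4 r=17: -3+39=36 <48, l++
l=5 r=17: -2+39=37 <48, l++
l=6 r=17: 5+39=44 <48, l++

l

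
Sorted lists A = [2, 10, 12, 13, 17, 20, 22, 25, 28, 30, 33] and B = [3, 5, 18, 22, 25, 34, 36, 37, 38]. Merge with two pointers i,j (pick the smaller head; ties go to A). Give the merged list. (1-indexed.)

[2, 3, 5, 10, 12, 13, 17, 18, 20, 22, 22, 25, 25, 28, 30, 33, 34, 36, 37, 38]

[i=1,j=1] A[i]=2<=B[j]=3 take 2 → i++
[i=2,j=1] A[i]=10>B[j]=3 take 3 → j++
[i=2,j=2] A[i]=10>B[j]=5 take 5 → j++
[i=2,j=3] A[i]=10<=B[j]=18 take 10 → i++
[i=3,j=3] A[i]=12<=B[j]=18 take 12 → i++
[i=4,j=3] A[i]=13<=B[j]=18 take 13 → i++
[i=5,j=3] A[i]=17<=B[j]=18 take 17 → i++
[i=6,j=3] A[i]=20>B[j]=18 take 18 → j++
[i=6,j=4] A[i]=20<=B[j]=22 take 20 → i++
[i=7,j=4] A[i]=22<=B[j]=22 take 22 → i++
[i=8,j=4] A[i]=25>B[j]=22 take 22 → j++
[i=8,j=5] A[i]=25<=B[j]=25 take 25 → i++
[i=9,j=5] A[i]=28>B[j]=25 take 25 → j++
[i=9,j=6] A[i]=28<=B[j]=34 take 28 → i++
[i=10,j=6] A[i]=30<=B[j]=34 take 30 → i++
[i=11,j=6] A[i]=33<=B[j]=34 take 33 → i++
[i=12,j=6] A done, take B[j]=34 → j++
[i=12,j=7] A done, take B[j]=36 → j++
[i=12,j=8] A done, take B[j]=37 → j++
[i=12,j=9] A done, take B[j]=38 → j++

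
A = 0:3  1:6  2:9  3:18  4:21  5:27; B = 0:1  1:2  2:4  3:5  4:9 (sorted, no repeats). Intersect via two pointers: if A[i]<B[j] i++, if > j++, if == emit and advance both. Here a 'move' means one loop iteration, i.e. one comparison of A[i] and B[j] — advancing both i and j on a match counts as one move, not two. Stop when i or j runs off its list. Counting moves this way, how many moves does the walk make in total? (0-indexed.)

7 moves

i=0 j=0: 3>1, j++
i=0 j=1: 3>2, j++
i=0 j=2: 3<4, i++
i=1 j=2: 6>4, j++
i=1 j=3: 6>5, j++
i=1 j=4: 6<9, i++
i=2 j=4: 9==9 emit, i++,j++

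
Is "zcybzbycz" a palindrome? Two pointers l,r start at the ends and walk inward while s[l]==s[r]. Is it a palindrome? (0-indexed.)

[0,8] 'z'=='z' → l++,r--
[1,7] 'c'=='c' → l++,r--
[2,6] 'y'=='y' → l++,r--
[3,5] 'b'=='b' → l++,r--

palindrome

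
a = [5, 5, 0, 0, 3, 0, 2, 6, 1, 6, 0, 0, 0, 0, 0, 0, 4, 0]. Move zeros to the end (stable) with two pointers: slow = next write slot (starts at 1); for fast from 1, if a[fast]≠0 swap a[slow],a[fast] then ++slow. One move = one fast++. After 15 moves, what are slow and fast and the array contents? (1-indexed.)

slow=8, fast=16, a=[5, 5, 3, 2, 6, 1, 6, 0, 0, 0, 0, 0, 0, 0, 0, 0, 4, 0]

(s=1,f=1) a[fast]=5≠0 swap→a[1]=5 → slow++,fast++
(s=2,f=2) a[fast]=5≠0 swap→a[2]=5 → slow++,fast++
(s=3,f=3) a[fast]=0 → fast++
(s=3,f=4) a[fast]=0 → fast++
(s=3,f=5) a[fast]=3≠0 swap→a[3]=3 → slow++,fast++
(s=4,f=6) a[fast]=0 → fast++
(s=4,f=7) a[fast]=2≠0 swap→a[4]=2 → slow++,fast++
(s=5,f=8) a[fast]=6≠0 swap→a[5]=6 → slow++,fast++
(s=6,f=9) a[fast]=1≠0 swap→a[6]=1 → slow++,fast++
(s=7,f=10) a[fast]=6≠0 swap→a[7]=6 → slow++,fast++
(s=8,f=11) a[fast]=0 → fast++
(s=8,f=12) a[fast]=0 → fast++
(s=8,f=13) a[fast]=0 → fast++
(s=8,f=14) a[fast]=0 → fast++
(s=8,f=15) a[fast]=0 → fast++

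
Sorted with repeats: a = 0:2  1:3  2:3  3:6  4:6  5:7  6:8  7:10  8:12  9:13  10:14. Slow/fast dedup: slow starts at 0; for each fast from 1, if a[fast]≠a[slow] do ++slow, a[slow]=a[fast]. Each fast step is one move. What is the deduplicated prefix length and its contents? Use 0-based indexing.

length 9; prefix = [2, 3, 6, 7, 8, 10, 12, 13, 14]

(s=0,f=1) a[fast]=3≠a[slow]=2 write a[1]=3 → slow++,fast++
(s=1,f=2) a[fast]=3=a[slow] dup → fast++
(s=1,f=3) a[fast]=6≠a[slow]=3 write a[2]=6 → slow++,fast++
(s=2,f=4) a[fast]=6=a[slow] dup → fast++
(s=2,f=5) a[fast]=7≠a[slow]=6 write a[3]=7 → slow++,fast++
(s=3,f=6) a[fast]=8≠a[slow]=7 write a[4]=8 → slow++,fast++
(s=4,f=7) a[fast]=10≠a[slow]=8 write a[5]=10 → slow++,fast++
(s=5,f=8) a[fast]=12≠a[slow]=10 write a[6]=12 → slow++,fast++
(s=6,f=9) a[fast]=13≠a[slow]=12 write a[7]=13 → slow++,fast++
(s=7,f=10) a[fast]=14≠a[slow]=13 write a[8]=14 → slow++,fast++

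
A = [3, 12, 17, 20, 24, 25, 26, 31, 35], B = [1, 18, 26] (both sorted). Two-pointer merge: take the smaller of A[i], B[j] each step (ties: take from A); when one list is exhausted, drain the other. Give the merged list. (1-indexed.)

[1, 3, 12, 17, 18, 20, 24, 25, 26, 26, 31, 35]

[i=1,j=1] A[i]=3>B[j]=1 take 1 → j++
[i=1,j=2] A[i]=3<=B[j]=18 take 3 → i++
[i=2,j=2] A[i]=12<=B[j]=18 take 12 → i++
[i=3,j=2] A[i]=17<=B[j]=18 take 17 → i++
[i=4,j=2] A[i]=20>B[j]=18 take 18 → j++
[i=4,j=3] A[i]=20<=B[j]=26 take 20 → i++
[i=5,j=3] A[i]=24<=B[j]=26 take 24 → i++
[i=6,j=3] A[i]=25<=B[j]=26 take 25 → i++
[i=7,j=3] A[i]=26<=B[j]=26 take 26 → i++
[i=8,j=3] A[i]=31>B[j]=26 take 26 → j++
[i=8,j=4] B done, take A[i]=31 → i++
[i=9,j=4] B done, take A[i]=35 → i++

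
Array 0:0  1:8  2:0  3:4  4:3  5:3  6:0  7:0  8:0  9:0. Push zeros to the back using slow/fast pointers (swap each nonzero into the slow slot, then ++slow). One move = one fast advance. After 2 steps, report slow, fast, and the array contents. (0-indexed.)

slow=0 fast=0: a[fast]=0, fast++
slow=0 fast=1: a[fast]=8≠0 swap→a[0]=8, slow++,fast++

slow=1, fast=2, a=[8, 0, 0, 4, 3, 3, 0, 0, 0, 0]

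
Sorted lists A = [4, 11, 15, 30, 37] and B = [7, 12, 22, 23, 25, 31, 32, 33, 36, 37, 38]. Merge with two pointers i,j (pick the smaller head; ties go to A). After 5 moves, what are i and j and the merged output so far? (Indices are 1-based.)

[i=1,j=1] A[i]=4<=B[j]=7 take 4 → i++
[i=2,j=1] A[i]=11>B[j]=7 take 7 → j++
[i=2,j=2] A[i]=11<=B[j]=12 take 11 → i++
[i=3,j=2] A[i]=15>B[j]=12 take 12 → j++
[i=3,j=3] A[i]=15<=B[j]=22 take 15 → i++

i=4, j=3, merged so far=[4, 7, 11, 12, 15]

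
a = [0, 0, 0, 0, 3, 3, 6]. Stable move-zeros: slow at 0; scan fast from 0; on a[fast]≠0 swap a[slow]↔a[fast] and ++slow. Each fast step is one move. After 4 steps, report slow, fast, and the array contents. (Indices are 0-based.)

slow=0, fast=4, a=[0, 0, 0, 0, 3, 3, 6]

slow=0 fast=0: a[fast]=0, fast++
slow=0 fast=1: a[fast]=0, fast++
slow=0 fast=2: a[fast]=0, fast++
slow=0 fast=3: a[fast]=0, fast++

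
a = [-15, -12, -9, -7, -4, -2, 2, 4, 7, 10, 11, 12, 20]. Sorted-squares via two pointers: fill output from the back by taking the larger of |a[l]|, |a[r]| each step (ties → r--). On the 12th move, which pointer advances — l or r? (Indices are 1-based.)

l=1 r=13: |-15|<=|20| out[13]=400, r--
l=1 r=12: |-15|>|12| out[12]=225, l++
l=2 r=12: |-12|<=|12| out[11]=144, r--
l=2 r=11: |-12|>|11| out[10]=144, l++
l=3 r=11: |-9|<=|11| out[9]=121, r--
l=3 r=10: |-9|<=|10| out[8]=100, r--
l=3 r=9: |-9|>|7| out[7]=81, l++
l=4 r=9: |-7|<=|7| out[6]=49, r--
l=4 r=8: |-7|>|4| out[5]=49, l++
l=5 r=8: |-4|<=|4| out[4]=16, r--
l=5 r=7: |-4|>|2| out[3]=16, l++
l=6 r=7: |-2|<=|2| out[2]=4, r--

r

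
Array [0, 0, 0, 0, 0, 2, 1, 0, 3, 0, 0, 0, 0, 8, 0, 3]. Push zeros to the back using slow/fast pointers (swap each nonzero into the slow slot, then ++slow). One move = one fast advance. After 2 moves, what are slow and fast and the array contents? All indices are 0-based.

slow=0 fast=0: a[fast]=0, fast++
slow=0 fast=1: a[fast]=0, fast++

slow=0, fast=2, a=[0, 0, 0, 0, 0, 2, 1, 0, 3, 0, 0, 0, 0, 8, 0, 3]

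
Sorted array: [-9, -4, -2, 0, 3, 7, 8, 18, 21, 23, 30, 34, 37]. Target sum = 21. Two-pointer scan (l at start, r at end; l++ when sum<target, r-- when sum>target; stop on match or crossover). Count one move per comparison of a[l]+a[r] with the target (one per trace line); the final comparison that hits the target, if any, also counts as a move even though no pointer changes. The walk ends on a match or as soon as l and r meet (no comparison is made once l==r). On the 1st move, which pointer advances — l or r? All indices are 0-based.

l=0 r=12: -9+37=28 >21, r--

r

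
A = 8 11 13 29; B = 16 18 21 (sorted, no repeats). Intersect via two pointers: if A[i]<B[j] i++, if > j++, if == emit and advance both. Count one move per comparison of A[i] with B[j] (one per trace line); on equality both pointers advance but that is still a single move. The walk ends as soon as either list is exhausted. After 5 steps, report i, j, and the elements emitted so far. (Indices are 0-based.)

i=3, j=2, emitted=[]

[i=0,j=0] 8<16 → i++
[i=1,j=0] 11<16 → i++
[i=2,j=0] 13<16 → i++
[i=3,j=0] 29>16 → j++
[i=3,j=1] 29>18 → j++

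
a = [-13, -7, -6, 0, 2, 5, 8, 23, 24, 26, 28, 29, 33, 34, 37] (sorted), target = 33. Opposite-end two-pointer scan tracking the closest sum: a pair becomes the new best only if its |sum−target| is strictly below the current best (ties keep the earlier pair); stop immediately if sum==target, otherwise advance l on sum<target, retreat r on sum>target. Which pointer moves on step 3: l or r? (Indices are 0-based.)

l=0 r=14: -13+37=24 d=9 *, l++
l=1 r=14: -7+37=30 d=3 *, l++
l=2 r=14: -6+37=31 d=2 *, l++

l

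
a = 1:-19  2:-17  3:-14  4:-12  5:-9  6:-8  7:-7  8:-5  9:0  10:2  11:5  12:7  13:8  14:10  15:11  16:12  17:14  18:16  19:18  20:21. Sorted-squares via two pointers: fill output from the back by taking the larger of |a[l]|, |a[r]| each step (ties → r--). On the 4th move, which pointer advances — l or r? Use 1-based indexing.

l

[1,20] |-19|<=|21| out[20]=441 → r--
[1,19] |-19|>|18| out[19]=361 → l++
[2,19] |-17|<=|18| out[18]=324 → r--
[2,18] |-17|>|16| out[17]=289 → l++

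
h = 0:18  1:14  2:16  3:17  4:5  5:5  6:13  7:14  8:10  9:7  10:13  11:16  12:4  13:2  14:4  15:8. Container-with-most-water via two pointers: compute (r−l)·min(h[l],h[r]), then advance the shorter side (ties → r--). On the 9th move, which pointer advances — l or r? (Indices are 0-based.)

r

l=0 r=15: min(18,8)*15=120 best=120 *, r--
l=0 r=14: min(18,4)*14=56 best=120, r--
l=0 r=13: min(18,2)*13=26 best=120, r--
l=0 r=12: min(18,4)*12=48 best=120, r--
l=0 r=11: min(18,16)*11=176 best=176 *, r--
l=0 r=10: min(18,13)*10=130 best=176, r--
l=0 r=9: min(18,7)*9=63 best=176, r--
l=0 r=8: min(18,10)*8=80 best=176, r--
l=0 r=7: min(18,14)*7=98 best=176, r--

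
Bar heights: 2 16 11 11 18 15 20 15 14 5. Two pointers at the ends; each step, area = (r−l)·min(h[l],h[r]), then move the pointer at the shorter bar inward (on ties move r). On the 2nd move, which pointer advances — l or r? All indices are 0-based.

r

l=0 r=9: min(2,5)*9=18 best=18 *, l++
l=1 r=9: min(16,5)*8=40 best=40 *, r--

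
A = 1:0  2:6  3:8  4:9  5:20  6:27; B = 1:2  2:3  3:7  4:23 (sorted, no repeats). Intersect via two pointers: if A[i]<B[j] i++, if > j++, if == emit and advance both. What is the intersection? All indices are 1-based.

intersection = []

[i=1,j=1] 0<2 → i++
[i=2,j=1] 6>2 → j++
[i=2,j=2] 6>3 → j++
[i=2,j=3] 6<7 → i++
[i=3,j=3] 8>7 → j++
[i=3,j=4] 8<23 → i++
[i=4,j=4] 9<23 → i++
[i=5,j=4] 20<23 → i++
[i=6,j=4] 27>23 → j++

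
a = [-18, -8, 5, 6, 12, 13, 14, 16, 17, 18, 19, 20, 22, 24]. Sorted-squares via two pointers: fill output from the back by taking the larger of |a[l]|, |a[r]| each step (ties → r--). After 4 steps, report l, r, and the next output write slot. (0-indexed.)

[0,13] |-18|<=|24| out[13]=576 → r--
[0,12] |-18|<=|22| out[12]=484 → r--
[0,11] |-18|<=|20| out[11]=400 → r--
[0,10] |-18|<=|19| out[10]=361 → r--

l=0, r=9, next write slot=9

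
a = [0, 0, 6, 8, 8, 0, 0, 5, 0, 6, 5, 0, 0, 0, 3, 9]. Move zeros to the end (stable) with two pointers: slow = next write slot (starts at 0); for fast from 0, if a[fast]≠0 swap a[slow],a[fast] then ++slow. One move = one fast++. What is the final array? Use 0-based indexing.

[6, 8, 8, 5, 6, 5, 3, 9, 0, 0, 0, 0, 0, 0, 0, 0]

slow=0 fast=0: a[fast]=0, fast++
slow=0 fast=1: a[fast]=0, fast++
slow=0 fast=2: a[fast]=6≠0 swap→a[0]=6, slow++,fast++
slow=1 fast=3: a[fast]=8≠0 swap→a[1]=8, slow++,fast++
slow=2 fast=4: a[fast]=8≠0 swap→a[2]=8, slow++,fast++
slow=3 fast=5: a[fast]=0, fast++
slow=3 fast=6: a[fast]=0, fast++
slow=3 fast=7: a[fast]=5≠0 swap→a[3]=5, slow++,fast++
slow=4 fast=8: a[fast]=0, fast++
slow=4 fast=9: a[fast]=6≠0 swap→a[4]=6, slow++,fast++
slow=5 fast=10: a[fast]=5≠0 swap→a[5]=5, slow++,fast++
slow=6 fast=11: a[fast]=0, fast++
slow=6 fast=12: a[fast]=0, fast++
slow=6 fast=13: a[fast]=0, fast++
slow=6 fast=14: a[fast]=3≠0 swap→a[6]=3, slow++,fast++
slow=7 fast=15: a[fast]=9≠0 swap→a[7]=9, slow++,fast++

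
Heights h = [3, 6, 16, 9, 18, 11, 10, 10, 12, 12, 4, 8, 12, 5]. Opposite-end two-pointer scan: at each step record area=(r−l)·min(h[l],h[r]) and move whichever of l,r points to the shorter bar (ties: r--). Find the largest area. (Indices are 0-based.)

[0,13] min(3,5)*13=39 best=39 * → l++
[1,13] min(6,5)*12=60 best=60 * → r--
[1,12] min(6,12)*11=66 best=66 * → l++
[2,12] min(16,12)*10=120 best=120 * → r--
[2,11] min(16,8)*9=72 best=120 → r--
[2,10] min(16,4)*8=32 best=120 → r--
[2,9] min(16,12)*7=84 best=120 → r--
[2,8] min(16,12)*6=72 best=120 → r--
[2,7] min(16,10)*5=50 best=120 → r--
[2,6] min(16,10)*4=40 best=120 → r--
[2,5] min(16,11)*3=33 best=120 → r--
[2,4] min(16,18)*2=32 best=120 → l++
[3,4] min(9,18)*1=9 best=120 → l++

max area = 120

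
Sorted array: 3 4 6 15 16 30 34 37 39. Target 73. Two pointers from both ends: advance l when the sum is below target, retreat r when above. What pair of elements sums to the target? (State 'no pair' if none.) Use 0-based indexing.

(34, 39)

l=0 r=8: 3+39=42 <73, l++
l=1 r=8: 4+39=43 <73, l++
l=2 r=8: 6+39=45 <73, l++
l=3 r=8: 15+39=54 <73, l++
l=4 r=8: 16+39=55 <73, l++
l=5 r=8: 30+39=69 <73, l++
l=6 r=8: 34+39=73, found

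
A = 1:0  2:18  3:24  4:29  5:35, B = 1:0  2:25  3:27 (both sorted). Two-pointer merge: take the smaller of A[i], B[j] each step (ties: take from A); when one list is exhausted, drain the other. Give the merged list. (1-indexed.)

[0, 0, 18, 24, 25, 27, 29, 35]

[i=1,j=1] A[i]=0<=B[j]=0 take 0 → i++
[i=2,j=1] A[i]=18>B[j]=0 take 0 → j++
[i=2,j=2] A[i]=18<=B[j]=25 take 18 → i++
[i=3,j=2] A[i]=24<=B[j]=25 take 24 → i++
[i=4,j=2] A[i]=29>B[j]=25 take 25 → j++
[i=4,j=3] A[i]=29>B[j]=27 take 27 → j++
[i=4,j=4] B done, take A[i]=29 → i++
[i=5,j=4] B done, take A[i]=35 → i++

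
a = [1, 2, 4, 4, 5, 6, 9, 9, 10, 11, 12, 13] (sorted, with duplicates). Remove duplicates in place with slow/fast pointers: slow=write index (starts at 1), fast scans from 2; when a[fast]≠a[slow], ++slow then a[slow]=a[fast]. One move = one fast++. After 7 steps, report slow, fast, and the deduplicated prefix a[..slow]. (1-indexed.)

slow=6, fast=9, prefix=[1, 2, 4, 5, 6, 9]

slow=1 fast=2: a[fast]=2≠a[slow]=1 write a[2]=2, slow++,fast++
slow=2 fast=3: a[fast]=4≠a[slow]=2 write a[3]=4, slow++,fast++
slow=3 fast=4: a[fast]=4=a[slow] dup, fast++
slow=3 fast=5: a[fast]=5≠a[slow]=4 write a[4]=5, slow++,fast++
slow=4 fast=6: a[fast]=6≠a[slow]=5 write a[5]=6, slow++,fast++
slow=5 fast=7: a[fast]=9≠a[slow]=6 write a[6]=9, slow++,fast++
slow=6 fast=8: a[fast]=9=a[slow] dup, fast++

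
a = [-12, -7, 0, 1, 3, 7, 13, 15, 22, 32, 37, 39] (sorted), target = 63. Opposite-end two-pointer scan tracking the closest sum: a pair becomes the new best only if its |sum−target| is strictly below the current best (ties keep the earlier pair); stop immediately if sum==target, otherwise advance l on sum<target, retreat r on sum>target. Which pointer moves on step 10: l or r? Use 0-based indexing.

l=0 r=11: -12+39=27 d=36 *, l++
l=1 r=11: -7+39=32 d=31 *, l++
l=2 r=11: 0+39=39 d=24 *, l++
l=3 r=11: 1+39=40 d=23 *, l++
l=4 r=11: 3+39=42 d=21 *, l++
l=5 r=11: 7+39=46 d=17 *, l++
l=6 r=11: 13+39=52 d=11 *, l++
l=7 r=11: 15+39=54 d=9 *, l++
l=8 r=11: 22+39=61 d=2 *, l++
l=9 r=11: 32+39=71 d=8, r--

r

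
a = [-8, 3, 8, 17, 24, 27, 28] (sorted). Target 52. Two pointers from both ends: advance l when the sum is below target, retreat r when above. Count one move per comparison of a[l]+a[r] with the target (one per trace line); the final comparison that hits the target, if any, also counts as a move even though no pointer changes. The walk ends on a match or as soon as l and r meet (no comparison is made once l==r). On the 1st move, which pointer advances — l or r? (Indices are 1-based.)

[1,7] -8+28=20 <52 → l++

l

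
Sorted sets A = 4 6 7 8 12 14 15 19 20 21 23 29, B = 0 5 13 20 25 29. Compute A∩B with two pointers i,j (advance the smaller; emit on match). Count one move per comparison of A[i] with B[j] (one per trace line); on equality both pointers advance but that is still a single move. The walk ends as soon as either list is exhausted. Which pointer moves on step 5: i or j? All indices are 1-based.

i

i=1 j=1: 4>0, j++
i=1 j=2: 4<5, i++
i=2 j=2: 6>5, j++
i=2 j=3: 6<13, i++
i=3 j=3: 7<13, i++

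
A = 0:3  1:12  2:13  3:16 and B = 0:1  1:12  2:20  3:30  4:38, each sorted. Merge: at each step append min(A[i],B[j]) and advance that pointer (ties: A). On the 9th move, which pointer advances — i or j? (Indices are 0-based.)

j

i=0 j=0: A[i]=3>B[j]=1 take 1, j++
i=0 j=1: A[i]=3<=B[j]=12 take 3, i++
i=1 j=1: A[i]=12<=B[j]=12 take 12, i++
i=2 j=1: A[i]=13>B[j]=12 take 12, j++
i=2 j=2: A[i]=13<=B[j]=20 take 13, i++
i=3 j=2: A[i]=16<=B[j]=20 take 16, i++
i=4 j=2: A done, take B[j]=20, j++
i=4 j=3: A done, take B[j]=30, j++
i=4 j=4: A done, take B[j]=38, j++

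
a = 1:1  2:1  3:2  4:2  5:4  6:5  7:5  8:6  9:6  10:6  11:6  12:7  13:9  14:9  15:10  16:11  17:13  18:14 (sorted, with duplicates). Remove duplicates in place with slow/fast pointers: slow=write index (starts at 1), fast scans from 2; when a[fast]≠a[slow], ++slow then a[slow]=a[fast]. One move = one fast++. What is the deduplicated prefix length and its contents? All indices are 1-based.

length 11; prefix = [1, 2, 4, 5, 6, 7, 9, 10, 11, 13, 14]

(s=1,f=2) a[fast]=1=a[slow] dup → fast++
(s=1,f=3) a[fast]=2≠a[slow]=1 write a[2]=2 → slow++,fast++
(s=2,f=4) a[fast]=2=a[slow] dup → fast++
(s=2,f=5) a[fast]=4≠a[slow]=2 write a[3]=4 → slow++,fast++
(s=3,f=6) a[fast]=5≠a[slow]=4 write a[4]=5 → slow++,fast++
(s=4,f=7) a[fast]=5=a[slow] dup → fast++
(s=4,f=8) a[fast]=6≠a[slow]=5 write a[5]=6 → slow++,fast++
(s=5,f=9) a[fast]=6=a[slow] dup → fast++
(s=5,f=10) a[fast]=6=a[slow] dup → fast++
(s=5,f=11) a[fast]=6=a[slow] dup → fast++
(s=5,f=12) a[fast]=7≠a[slow]=6 write a[6]=7 → slow++,fast++
(s=6,f=13) a[fast]=9≠a[slow]=7 write a[7]=9 → slow++,fast++
(s=7,f=14) a[fast]=9=a[slow] dup → fast++
(s=7,f=15) a[fast]=10≠a[slow]=9 write a[8]=10 → slow++,fast++
(s=8,f=16) a[fast]=11≠a[slow]=10 write a[9]=11 → slow++,fast++
(s=9,f=17) a[fast]=13≠a[slow]=11 write a[10]=13 → slow++,fast++
(s=10,f=18) a[fast]=14≠a[slow]=13 write a[11]=14 → slow++,fast++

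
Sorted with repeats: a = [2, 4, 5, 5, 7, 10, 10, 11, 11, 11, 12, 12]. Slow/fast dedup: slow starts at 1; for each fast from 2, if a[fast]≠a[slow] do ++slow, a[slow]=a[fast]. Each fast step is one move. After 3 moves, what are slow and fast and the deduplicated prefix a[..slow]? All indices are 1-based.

(s=1,f=2) a[fast]=4≠a[slow]=2 write a[2]=4 → slow++,fast++
(s=2,f=3) a[fast]=5≠a[slow]=4 write a[3]=5 → slow++,fast++
(s=3,f=4) a[fast]=5=a[slow] dup → fast++

slow=3, fast=5, prefix=[2, 4, 5]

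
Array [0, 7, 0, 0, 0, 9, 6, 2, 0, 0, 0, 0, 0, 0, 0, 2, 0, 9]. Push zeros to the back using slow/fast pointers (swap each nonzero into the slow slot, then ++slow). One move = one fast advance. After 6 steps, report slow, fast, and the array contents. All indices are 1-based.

slow=3, fast=7, a=[7, 9, 0, 0, 0, 0, 6, 2, 0, 0, 0, 0, 0, 0, 0, 2, 0, 9]

(s=1,f=1) a[fast]=0 → fast++
(s=1,f=2) a[fast]=7≠0 swap→a[1]=7 → slow++,fast++
(s=2,f=3) a[fast]=0 → fast++
(s=2,f=4) a[fast]=0 → fast++
(s=2,f=5) a[fast]=0 → fast++
(s=2,f=6) a[fast]=9≠0 swap→a[2]=9 → slow++,fast++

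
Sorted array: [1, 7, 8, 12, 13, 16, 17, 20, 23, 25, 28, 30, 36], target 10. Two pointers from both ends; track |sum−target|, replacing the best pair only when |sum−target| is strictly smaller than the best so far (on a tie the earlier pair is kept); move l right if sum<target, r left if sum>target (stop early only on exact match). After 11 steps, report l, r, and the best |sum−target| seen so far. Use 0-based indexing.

l=1, r=2, best |Δ|=1

l=0 r=12: 1+36=37 d=27 *, r--
l=0 r=11: 1+30=31 d=21 *, r--
l=0 r=10: 1+28=29 d=19 *, r--
l=0 r=9: 1+25=26 d=16 *, r--
l=0 r=8: 1+23=24 d=14 *, r--
l=0 r=7: 1+20=21 d=11 *, r--
l=0 r=6: 1+17=18 d=8 *, r--
l=0 r=5: 1+16=17 d=7 *, r--
l=0 r=4: 1+13=14 d=4 *, r--
l=0 r=3: 1+12=13 d=3 *, r--
l=0 r=2: 1+8=9 d=1 *, l++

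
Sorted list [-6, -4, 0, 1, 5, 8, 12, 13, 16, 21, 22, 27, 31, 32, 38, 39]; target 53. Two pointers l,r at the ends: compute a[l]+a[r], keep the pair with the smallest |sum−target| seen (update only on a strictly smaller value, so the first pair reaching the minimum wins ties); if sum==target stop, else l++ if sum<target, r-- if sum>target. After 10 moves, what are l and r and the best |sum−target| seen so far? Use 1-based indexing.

l=9, r=14, best |Δ|=1

[1,16] -6+39=33 d=20 * → l++
[2,16] -4+39=35 d=18 * → l++
[3,16] 0+39=39 d=14 * → l++
[4,16] 1+39=40 d=13 * → l++
[5,16] 5+39=44 d=9 * → l++
[6,16] 8+39=47 d=6 * → l++
[7,16] 12+39=51 d=2 * → l++
[8,16] 13+39=52 d=1 * → l++
[9,16] 16+39=55 d=2 → r--
[9,15] 16+38=54 d=1 → r--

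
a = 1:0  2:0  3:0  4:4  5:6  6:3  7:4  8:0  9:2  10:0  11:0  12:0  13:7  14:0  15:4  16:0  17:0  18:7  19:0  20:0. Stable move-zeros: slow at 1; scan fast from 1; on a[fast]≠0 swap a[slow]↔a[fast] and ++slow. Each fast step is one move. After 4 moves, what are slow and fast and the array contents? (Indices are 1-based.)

slow=1 fast=1: a[fast]=0, fast++
slow=1 fast=2: a[fast]=0, fast++
slow=1 fast=3: a[fast]=0, fast++
slow=1 fast=4: a[fast]=4≠0 swap→a[1]=4, slow++,fast++

slow=2, fast=5, a=[4, 0, 0, 0, 6, 3, 4, 0, 2, 0, 0, 0, 7, 0, 4, 0, 0, 7, 0, 0]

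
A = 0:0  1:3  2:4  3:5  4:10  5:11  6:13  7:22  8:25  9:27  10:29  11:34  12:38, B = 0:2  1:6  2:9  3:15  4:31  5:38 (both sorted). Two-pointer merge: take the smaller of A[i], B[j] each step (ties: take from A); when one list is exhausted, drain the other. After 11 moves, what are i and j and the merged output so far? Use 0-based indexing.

i=0 j=0: A[i]=0<=B[j]=2 take 0, i++
i=1 j=0: A[i]=3>B[j]=2 take 2, j++
i=1 j=1: A[i]=3<=B[j]=6 take 3, i++
i=2 j=1: A[i]=4<=B[j]=6 take 4, i++
i=3 j=1: A[i]=5<=B[j]=6 take 5, i++
i=4 j=1: A[i]=10>B[j]=6 take 6, j++
i=4 j=2: A[i]=10>B[j]=9 take 9, j++
i=4 j=3: A[i]=10<=B[j]=15 take 10, i++
i=5 j=3: A[i]=11<=B[j]=15 take 11, i++
i=6 j=3: A[i]=13<=B[j]=15 take 13, i++
i=7 j=3: A[i]=22>B[j]=15 take 15, j++

i=7, j=4, merged so far=[0, 2, 3, 4, 5, 6, 9, 10, 11, 13, 15]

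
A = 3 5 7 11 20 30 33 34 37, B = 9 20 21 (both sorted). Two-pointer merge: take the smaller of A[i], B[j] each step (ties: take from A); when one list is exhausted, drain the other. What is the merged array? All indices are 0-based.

[3, 5, 7, 9, 11, 20, 20, 21, 30, 33, 34, 37]

[i=0,j=0] A[i]=3<=B[j]=9 take 3 → i++
[i=1,j=0] A[i]=5<=B[j]=9 take 5 → i++
[i=2,j=0] A[i]=7<=B[j]=9 take 7 → i++
[i=3,j=0] A[i]=11>B[j]=9 take 9 → j++
[i=3,j=1] A[i]=11<=B[j]=20 take 11 → i++
[i=4,j=1] A[i]=20<=B[j]=20 take 20 → i++
[i=5,j=1] A[i]=30>B[j]=20 take 20 → j++
[i=5,j=2] A[i]=30>B[j]=21 take 21 → j++
[i=5,j=3] B done, take A[i]=30 → i++
[i=6,j=3] B done, take A[i]=33 → i++
[i=7,j=3] B done, take A[i]=34 → i++
[i=8,j=3] B done, take A[i]=37 → i++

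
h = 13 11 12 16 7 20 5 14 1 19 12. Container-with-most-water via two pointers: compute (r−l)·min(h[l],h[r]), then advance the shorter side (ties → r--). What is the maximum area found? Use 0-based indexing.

max area = 120

[0,10] min(13,12)*10=120 best=120 * → r--
[0,9] min(13,19)*9=117 best=120 → l++
[1,9] min(11,19)*8=88 best=120 → l++
[2,9] min(12,19)*7=84 best=120 → l++
[3,9] min(16,19)*6=96 best=120 → l++
[4,9] min(7,19)*5=35 best=120 → l++
[5,9] min(20,19)*4=76 best=120 → r--
[5,8] min(20,1)*3=3 best=120 → r--
[5,7] min(20,14)*2=28 best=120 → r--
[5,6] min(20,5)*1=5 best=120 → r--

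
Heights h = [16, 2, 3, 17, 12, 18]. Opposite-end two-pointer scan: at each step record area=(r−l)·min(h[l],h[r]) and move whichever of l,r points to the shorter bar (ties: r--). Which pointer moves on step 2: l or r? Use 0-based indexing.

l=0 r=5: min(16,18)*5=80 best=80 *, l++
l=1 r=5: min(2,18)*4=8 best=80, l++

l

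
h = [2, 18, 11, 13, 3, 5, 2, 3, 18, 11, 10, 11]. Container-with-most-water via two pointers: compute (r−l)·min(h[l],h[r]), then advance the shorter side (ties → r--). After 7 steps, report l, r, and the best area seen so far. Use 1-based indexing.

l=2, r=6, best area=126

l=1 r=12: min(2,11)*11=22 best=22 *, l++
l=2 r=12: min(18,11)*10=110 best=110 *, r--
l=2 r=11: min(18,10)*9=90 best=110, r--
l=2 r=10: min(18,11)*8=88 best=110, r--
l=2 r=9: min(18,18)*7=126 best=126 *, r--
l=2 r=8: min(18,3)*6=18 best=126, r--
l=2 r=7: min(18,2)*5=10 best=126, r--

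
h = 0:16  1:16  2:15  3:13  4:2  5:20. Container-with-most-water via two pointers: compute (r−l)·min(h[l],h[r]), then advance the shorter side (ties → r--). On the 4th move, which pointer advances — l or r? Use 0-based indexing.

[0,5] min(16,20)*5=80 best=80 * → l++
[1,5] min(16,20)*4=64 best=80 → l++
[2,5] min(15,20)*3=45 best=80 → l++
[3,5] min(13,20)*2=26 best=80 → l++

l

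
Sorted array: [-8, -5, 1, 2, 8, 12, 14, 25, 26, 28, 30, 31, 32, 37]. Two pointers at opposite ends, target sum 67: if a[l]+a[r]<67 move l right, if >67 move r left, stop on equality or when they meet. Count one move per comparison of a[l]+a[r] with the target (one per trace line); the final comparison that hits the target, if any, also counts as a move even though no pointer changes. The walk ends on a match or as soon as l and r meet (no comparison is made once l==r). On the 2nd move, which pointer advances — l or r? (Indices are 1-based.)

l

[1,14] -8+37=29 <67 → l++
[2,14] -5+37=32 <67 → l++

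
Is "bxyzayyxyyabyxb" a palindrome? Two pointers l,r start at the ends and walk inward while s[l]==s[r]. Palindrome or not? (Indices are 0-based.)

not a palindrome (mismatch at 3,11)

l=0 r=14: 'b'=='b', l++,r--
l=1 r=13: 'x'=='x', l++,r--
l=2 r=12: 'y'=='y', l++,r--
l=3 r=11: 'z'!='b', stop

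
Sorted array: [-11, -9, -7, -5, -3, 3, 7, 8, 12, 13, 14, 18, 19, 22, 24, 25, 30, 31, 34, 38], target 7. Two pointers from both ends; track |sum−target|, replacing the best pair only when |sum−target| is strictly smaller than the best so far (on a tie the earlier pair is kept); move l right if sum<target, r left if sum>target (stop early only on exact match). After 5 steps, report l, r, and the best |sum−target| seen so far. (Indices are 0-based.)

l=0, r=14, best |Δ|=7

l=0 r=19: -11+38=27 d=20 *, r--
l=0 r=18: -11+34=23 d=16 *, r--
l=0 r=17: -11+31=20 d=13 *, r--
l=0 r=16: -11+30=19 d=12 *, r--
l=0 r=15: -11+25=14 d=7 *, r--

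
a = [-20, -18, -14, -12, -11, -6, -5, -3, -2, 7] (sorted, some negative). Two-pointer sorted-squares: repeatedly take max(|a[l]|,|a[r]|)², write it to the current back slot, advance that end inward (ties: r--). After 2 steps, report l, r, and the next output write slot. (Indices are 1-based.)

l=3, r=10, next write slot=8

l=1 r=10: |-20|>|7| out[10]=400, l++
l=2 r=10: |-18|>|7| out[9]=324, l++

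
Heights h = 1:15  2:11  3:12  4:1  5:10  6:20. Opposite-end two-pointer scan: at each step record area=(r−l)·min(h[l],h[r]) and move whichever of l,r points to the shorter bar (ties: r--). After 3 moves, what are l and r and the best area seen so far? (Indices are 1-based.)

[1,6] min(15,20)*5=75 best=75 * → l++
[2,6] min(11,20)*4=44 best=75 → l++
[3,6] min(12,20)*3=36 best=75 → l++

l=4, r=6, best area=75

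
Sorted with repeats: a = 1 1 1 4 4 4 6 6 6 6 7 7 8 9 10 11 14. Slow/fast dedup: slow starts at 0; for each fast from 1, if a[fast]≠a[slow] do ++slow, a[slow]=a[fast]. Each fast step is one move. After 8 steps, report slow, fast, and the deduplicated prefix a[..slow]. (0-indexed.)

(s=0,f=1) a[fast]=1=a[slow] dup → fast++
(s=0,f=2) a[fast]=1=a[slow] dup → fast++
(s=0,f=3) a[fast]=4≠a[slow]=1 write a[1]=4 → slow++,fast++
(s=1,f=4) a[fast]=4=a[slow] dup → fast++
(s=1,f=5) a[fast]=4=a[slow] dup → fast++
(s=1,f=6) a[fast]=6≠a[slow]=4 write a[2]=6 → slow++,fast++
(s=2,f=7) a[fast]=6=a[slow] dup → fast++
(s=2,f=8) a[fast]=6=a[slow] dup → fast++

slow=2, fast=9, prefix=[1, 4, 6]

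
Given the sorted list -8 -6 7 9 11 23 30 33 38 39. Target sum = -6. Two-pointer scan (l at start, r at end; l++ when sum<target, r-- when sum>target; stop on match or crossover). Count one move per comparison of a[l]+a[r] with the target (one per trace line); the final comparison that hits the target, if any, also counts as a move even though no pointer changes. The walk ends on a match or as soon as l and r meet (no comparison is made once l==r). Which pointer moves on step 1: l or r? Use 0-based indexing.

l=0 r=9: -8+39=31 >-6, r--

r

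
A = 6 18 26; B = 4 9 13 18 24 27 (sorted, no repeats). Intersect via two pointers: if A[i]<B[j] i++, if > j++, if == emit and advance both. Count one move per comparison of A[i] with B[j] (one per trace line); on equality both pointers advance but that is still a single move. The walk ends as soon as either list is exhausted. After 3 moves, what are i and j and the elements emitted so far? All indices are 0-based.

i=0 j=0: 6>4, j++
i=0 j=1: 6<9, i++
i=1 j=1: 18>9, j++

i=1, j=2, emitted=[]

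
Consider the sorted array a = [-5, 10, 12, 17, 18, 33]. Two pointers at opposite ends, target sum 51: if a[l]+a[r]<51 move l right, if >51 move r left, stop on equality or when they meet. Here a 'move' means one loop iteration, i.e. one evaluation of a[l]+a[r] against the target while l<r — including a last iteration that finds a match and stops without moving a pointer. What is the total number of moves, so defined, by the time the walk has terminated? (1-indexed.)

[1,6] -5+33=28 <51 → l++
[2,6] 10+33=43 <51 → l++
[3,6] 12+33=45 <51 → l++
[4,6] 17+33=50 <51 → l++
[5,6] 18+33=51 → found

5 moves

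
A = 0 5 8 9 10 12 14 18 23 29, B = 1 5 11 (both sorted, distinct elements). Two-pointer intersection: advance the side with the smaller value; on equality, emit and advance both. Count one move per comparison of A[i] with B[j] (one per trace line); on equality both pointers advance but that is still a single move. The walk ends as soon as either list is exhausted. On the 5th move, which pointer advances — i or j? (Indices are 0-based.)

i=0 j=0: 0<1, i++
i=1 j=0: 5>1, j++
i=1 j=1: 5==5 emit, i++,j++
i=2 j=2: 8<11, i++
i=3 j=2: 9<11, i++

i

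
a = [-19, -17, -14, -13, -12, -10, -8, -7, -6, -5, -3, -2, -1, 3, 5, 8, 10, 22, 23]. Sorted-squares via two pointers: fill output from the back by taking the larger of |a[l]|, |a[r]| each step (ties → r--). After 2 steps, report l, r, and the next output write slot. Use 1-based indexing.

[1,19] |-19|<=|23| out[19]=529 → r--
[1,18] |-19|<=|22| out[18]=484 → r--

l=1, r=17, next write slot=17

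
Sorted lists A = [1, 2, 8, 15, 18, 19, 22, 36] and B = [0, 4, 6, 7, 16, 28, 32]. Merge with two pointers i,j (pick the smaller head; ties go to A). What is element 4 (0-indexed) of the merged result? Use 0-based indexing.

merged[4] = 6

i=0 j=0: A[i]=1>B[j]=0 take 0, j++
i=0 j=1: A[i]=1<=B[j]=4 take 1, i++
i=1 j=1: A[i]=2<=B[j]=4 take 2, i++
i=2 j=1: A[i]=8>B[j]=4 take 4, j++
i=2 j=2: A[i]=8>B[j]=6 take 6, j++
i=2 j=3: A[i]=8>B[j]=7 take 7, j++
i=2 j=4: A[i]=8<=B[j]=16 take 8, i++
i=3 j=4: A[i]=15<=B[j]=16 take 15, i++
i=4 j=4: A[i]=18>B[j]=16 take 16, j++
i=4 j=5: A[i]=18<=B[j]=28 take 18, i++
i=5 j=5: A[i]=19<=B[j]=28 take 19, i++
i=6 j=5: A[i]=22<=B[j]=28 take 22, i++
i=7 j=5: A[i]=36>B[j]=28 take 28, j++
i=7 j=6: A[i]=36>B[j]=32 take 32, j++
i=7 j=7: B done, take A[i]=36, i++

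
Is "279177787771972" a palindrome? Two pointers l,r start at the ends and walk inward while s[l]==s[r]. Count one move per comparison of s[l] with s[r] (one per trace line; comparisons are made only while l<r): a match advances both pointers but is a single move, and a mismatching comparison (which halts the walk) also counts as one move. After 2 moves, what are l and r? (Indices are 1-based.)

l=3, r=13

[1,15] '2'=='2' → l++,r--
[2,14] '7'=='7' → l++,r--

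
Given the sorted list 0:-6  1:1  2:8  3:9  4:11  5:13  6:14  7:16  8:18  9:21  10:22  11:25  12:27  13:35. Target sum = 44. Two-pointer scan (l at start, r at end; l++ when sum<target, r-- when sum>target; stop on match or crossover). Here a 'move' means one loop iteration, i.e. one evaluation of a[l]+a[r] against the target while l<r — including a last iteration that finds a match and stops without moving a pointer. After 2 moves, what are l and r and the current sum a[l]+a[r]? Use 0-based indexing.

l=2, r=13, sum=43

l=0 r=13: -6+35=29 <44, l++
l=1 r=13: 1+35=36 <44, l++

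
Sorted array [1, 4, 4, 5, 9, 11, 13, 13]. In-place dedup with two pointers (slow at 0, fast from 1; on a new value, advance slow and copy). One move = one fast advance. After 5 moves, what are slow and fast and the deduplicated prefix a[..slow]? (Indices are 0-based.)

(s=0,f=1) a[fast]=4≠a[slow]=1 write a[1]=4 → slow++,fast++
(s=1,f=2) a[fast]=4=a[slow] dup → fast++
(s=1,f=3) a[fast]=5≠a[slow]=4 write a[2]=5 → slow++,fast++
(s=2,f=4) a[fast]=9≠a[slow]=5 write a[3]=9 → slow++,fast++
(s=3,f=5) a[fast]=11≠a[slow]=9 write a[4]=11 → slow++,fast++

slow=4, fast=6, prefix=[1, 4, 5, 9, 11]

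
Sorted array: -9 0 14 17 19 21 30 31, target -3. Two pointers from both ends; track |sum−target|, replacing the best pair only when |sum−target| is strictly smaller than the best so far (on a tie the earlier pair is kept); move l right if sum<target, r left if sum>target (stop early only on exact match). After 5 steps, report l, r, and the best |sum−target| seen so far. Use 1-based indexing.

l=1 r=8: -9+31=22 d=25 *, r--
l=1 r=7: -9+30=21 d=24 *, r--
l=1 r=6: -9+21=12 d=15 *, r--
l=1 r=5: -9+19=10 d=13 *, r--
l=1 r=4: -9+17=8 d=11 *, r--

l=1, r=3, best |Δ|=11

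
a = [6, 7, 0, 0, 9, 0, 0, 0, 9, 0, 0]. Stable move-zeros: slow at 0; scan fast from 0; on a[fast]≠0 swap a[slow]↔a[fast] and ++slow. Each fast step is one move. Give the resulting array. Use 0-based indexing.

slow=0 fast=0: a[fast]=6≠0 swap→a[0]=6, slow++,fast++
slow=1 fast=1: a[fast]=7≠0 swap→a[1]=7, slow++,fast++
slow=2 fast=2: a[fast]=0, fast++
slow=2 fast=3: a[fast]=0, fast++
slow=2 fast=4: a[fast]=9≠0 swap→a[2]=9, slow++,fast++
slow=3 fast=5: a[fast]=0, fast++
slow=3 fast=6: a[fast]=0, fast++
slow=3 fast=7: a[fast]=0, fast++
slow=3 fast=8: a[fast]=9≠0 swap→a[3]=9, slow++,fast++
slow=4 fast=9: a[fast]=0, fast++
slow=4 fast=10: a[fast]=0, fast++

[6, 7, 9, 9, 0, 0, 0, 0, 0, 0, 0]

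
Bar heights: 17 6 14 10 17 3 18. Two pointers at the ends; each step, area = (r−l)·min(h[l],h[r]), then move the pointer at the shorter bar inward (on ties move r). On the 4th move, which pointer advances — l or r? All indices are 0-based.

l=0 r=6: min(17,18)*6=102 best=102 *, l++
l=1 r=6: min(6,18)*5=30 best=102, l++
l=2 r=6: min(14,18)*4=56 best=102, l++
l=3 r=6: min(10,18)*3=30 best=102, l++

l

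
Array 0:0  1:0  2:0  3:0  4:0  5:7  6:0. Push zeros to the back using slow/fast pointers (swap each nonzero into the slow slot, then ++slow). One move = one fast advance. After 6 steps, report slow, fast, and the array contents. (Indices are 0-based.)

slow=1, fast=6, a=[7, 0, 0, 0, 0, 0, 0]

slow=0 fast=0: a[fast]=0, fast++
slow=0 fast=1: a[fast]=0, fast++
slow=0 fast=2: a[fast]=0, fast++
slow=0 fast=3: a[fast]=0, fast++
slow=0 fast=4: a[fast]=0, fast++
slow=0 fast=5: a[fast]=7≠0 swap→a[0]=7, slow++,fast++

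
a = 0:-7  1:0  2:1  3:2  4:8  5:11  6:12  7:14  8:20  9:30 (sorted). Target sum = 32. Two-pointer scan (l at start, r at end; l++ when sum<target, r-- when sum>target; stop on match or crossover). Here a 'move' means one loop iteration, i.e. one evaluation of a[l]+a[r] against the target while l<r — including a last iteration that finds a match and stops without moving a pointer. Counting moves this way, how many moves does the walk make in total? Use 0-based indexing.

4 moves

[0,9] -7+30=23 <32 → l++
[1,9] 0+30=30 <32 → l++
[2,9] 1+30=31 <32 → l++
[3,9] 2+30=32 → found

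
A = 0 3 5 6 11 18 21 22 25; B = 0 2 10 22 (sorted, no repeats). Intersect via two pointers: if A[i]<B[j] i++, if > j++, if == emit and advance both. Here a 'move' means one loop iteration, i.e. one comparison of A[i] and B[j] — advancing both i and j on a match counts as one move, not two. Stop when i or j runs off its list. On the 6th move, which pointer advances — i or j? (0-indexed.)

j

[i=0,j=0] 0==0 emit → i++,j++
[i=1,j=1] 3>2 → j++
[i=1,j=2] 3<10 → i++
[i=2,j=2] 5<10 → i++
[i=3,j=2] 6<10 → i++
[i=4,j=2] 11>10 → j++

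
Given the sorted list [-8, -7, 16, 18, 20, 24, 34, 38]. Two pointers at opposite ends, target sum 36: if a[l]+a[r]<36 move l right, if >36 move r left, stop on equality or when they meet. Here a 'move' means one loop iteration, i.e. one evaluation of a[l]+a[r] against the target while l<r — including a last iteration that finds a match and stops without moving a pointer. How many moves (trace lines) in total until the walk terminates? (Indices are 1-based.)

l=1 r=8: -8+38=30 <36, l++
l=2 r=8: -7+38=31 <36, l++
l=3 r=8: 16+38=54 >36, r--
l=3 r=7: 16+34=50 >36, r--
l=3 r=6: 16+24=40 >36, r--
l=3 r=5: 16+20=36, found

6 moves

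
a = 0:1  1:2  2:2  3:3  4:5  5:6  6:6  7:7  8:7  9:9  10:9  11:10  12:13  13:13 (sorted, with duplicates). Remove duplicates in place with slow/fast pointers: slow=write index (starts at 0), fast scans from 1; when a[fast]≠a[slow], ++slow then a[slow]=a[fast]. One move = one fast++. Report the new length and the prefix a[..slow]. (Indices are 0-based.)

(s=0,f=1) a[fast]=2≠a[slow]=1 write a[1]=2 → slow++,fast++
(s=1,f=2) a[fast]=2=a[slow] dup → fast++
(s=1,f=3) a[fast]=3≠a[slow]=2 write a[2]=3 → slow++,fast++
(s=2,f=4) a[fast]=5≠a[slow]=3 write a[3]=5 → slow++,fast++
(s=3,f=5) a[fast]=6≠a[slow]=5 write a[4]=6 → slow++,fast++
(s=4,f=6) a[fast]=6=a[slow] dup → fast++
(s=4,f=7) a[fast]=7≠a[slow]=6 write a[5]=7 → slow++,fast++
(s=5,f=8) a[fast]=7=a[slow] dup → fast++
(s=5,f=9) a[fast]=9≠a[slow]=7 write a[6]=9 → slow++,fast++
(s=6,f=10) a[fast]=9=a[slow] dup → fast++
(s=6,f=11) a[fast]=10≠a[slow]=9 write a[7]=10 → slow++,fast++
(s=7,f=12) a[fast]=13≠a[slow]=10 write a[8]=13 → slow++,fast++
(s=8,f=13) a[fast]=13=a[slow] dup → fast++

length 9; prefix = [1, 2, 3, 5, 6, 7, 9, 10, 13]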